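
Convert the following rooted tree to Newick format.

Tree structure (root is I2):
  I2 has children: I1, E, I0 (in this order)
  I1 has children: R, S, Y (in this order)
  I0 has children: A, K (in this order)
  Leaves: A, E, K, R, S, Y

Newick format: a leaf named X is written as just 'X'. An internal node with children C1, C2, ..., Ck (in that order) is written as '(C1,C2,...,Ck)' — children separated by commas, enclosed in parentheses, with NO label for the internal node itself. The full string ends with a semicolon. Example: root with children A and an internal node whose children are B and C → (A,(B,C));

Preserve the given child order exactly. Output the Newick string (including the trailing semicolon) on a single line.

internal I2 with children ['I1', 'E', 'I0']
  internal I1 with children ['R', 'S', 'Y']
    leaf 'R' → 'R'
    leaf 'S' → 'S'
    leaf 'Y' → 'Y'
  → '(R,S,Y)'
  leaf 'E' → 'E'
  internal I0 with children ['A', 'K']
    leaf 'A' → 'A'
    leaf 'K' → 'K'
  → '(A,K)'
→ '((R,S,Y),E,(A,K))'
Final: ((R,S,Y),E,(A,K));

Answer: ((R,S,Y),E,(A,K));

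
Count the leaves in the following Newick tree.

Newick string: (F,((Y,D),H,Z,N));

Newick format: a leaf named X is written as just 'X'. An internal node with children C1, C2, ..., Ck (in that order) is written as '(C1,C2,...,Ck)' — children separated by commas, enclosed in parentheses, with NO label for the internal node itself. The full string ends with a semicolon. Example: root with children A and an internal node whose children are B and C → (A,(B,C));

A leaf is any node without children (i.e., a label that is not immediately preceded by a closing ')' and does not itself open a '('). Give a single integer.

Answer: 6

Derivation:
Newick: (F,((Y,D),H,Z,N));
Scan left-to-right; a leaf is any maximal label run not followed by '(':
  pos 1: leaf 'F' → count = 1
  pos 5: leaf 'Y' → count = 2
  pos 7: leaf 'D' → count = 3
  pos 10: leaf 'H' → count = 4
  pos 12: leaf 'Z' → count = 5
  pos 14: leaf 'N' → count = 6
Total leaves: 6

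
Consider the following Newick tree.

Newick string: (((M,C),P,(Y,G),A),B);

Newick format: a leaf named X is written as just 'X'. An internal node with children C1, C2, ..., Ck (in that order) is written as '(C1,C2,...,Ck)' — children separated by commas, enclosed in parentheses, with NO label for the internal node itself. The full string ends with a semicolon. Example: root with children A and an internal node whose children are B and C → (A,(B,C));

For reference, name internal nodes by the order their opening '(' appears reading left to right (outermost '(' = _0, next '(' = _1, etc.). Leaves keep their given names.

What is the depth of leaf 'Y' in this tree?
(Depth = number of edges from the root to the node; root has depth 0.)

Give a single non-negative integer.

Newick: (((M,C),P,(Y,G),A),B);
Naming internals by '(' encounter order: outermost '(' = _0, next = _1, ...
Query node: Y
Path from root: _0 -> _1 -> _3 -> Y
Depth of Y: 3 (number of edges from root)

Answer: 3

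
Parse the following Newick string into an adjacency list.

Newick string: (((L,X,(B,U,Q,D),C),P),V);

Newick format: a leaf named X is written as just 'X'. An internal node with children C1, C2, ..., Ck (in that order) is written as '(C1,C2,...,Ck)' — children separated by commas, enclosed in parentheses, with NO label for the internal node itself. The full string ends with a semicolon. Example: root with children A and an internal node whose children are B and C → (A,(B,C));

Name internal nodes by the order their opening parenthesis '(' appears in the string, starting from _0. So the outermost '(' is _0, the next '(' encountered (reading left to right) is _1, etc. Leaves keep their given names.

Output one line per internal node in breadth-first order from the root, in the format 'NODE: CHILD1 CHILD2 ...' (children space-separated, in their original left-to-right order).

Input: (((L,X,(B,U,Q,D),C),P),V);
Scanning left-to-right, naming '(' by encounter order:
  pos 0: '(' -> open internal node _0 (depth 1)
  pos 1: '(' -> open internal node _1 (depth 2)
  pos 2: '(' -> open internal node _2 (depth 3)
  pos 7: '(' -> open internal node _3 (depth 4)
  pos 15: ')' -> close internal node _3 (now at depth 3)
  pos 18: ')' -> close internal node _2 (now at depth 2)
  pos 21: ')' -> close internal node _1 (now at depth 1)
  pos 24: ')' -> close internal node _0 (now at depth 0)
Total internal nodes: 4
BFS adjacency from root:
  _0: _1 V
  _1: _2 P
  _2: L X _3 C
  _3: B U Q D

Answer: _0: _1 V
_1: _2 P
_2: L X _3 C
_3: B U Q D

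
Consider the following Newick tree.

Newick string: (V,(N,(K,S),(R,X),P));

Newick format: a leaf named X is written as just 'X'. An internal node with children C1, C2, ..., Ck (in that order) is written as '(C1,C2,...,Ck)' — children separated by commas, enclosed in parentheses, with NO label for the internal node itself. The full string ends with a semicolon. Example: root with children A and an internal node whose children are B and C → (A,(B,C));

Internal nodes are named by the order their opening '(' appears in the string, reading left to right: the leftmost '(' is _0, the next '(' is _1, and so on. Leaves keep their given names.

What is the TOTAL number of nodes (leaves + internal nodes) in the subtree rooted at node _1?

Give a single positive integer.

Answer: 9

Derivation:
Newick: (V,(N,(K,S),(R,X),P));
Locate _1: it is the '(' at position 3 (the 2nd '(' reading left to right).
Query: subtree rooted at _1
_1: subtree_size = 1 + 8
  N: subtree_size = 1 + 0
  _2: subtree_size = 1 + 2
    K: subtree_size = 1 + 0
    S: subtree_size = 1 + 0
  _3: subtree_size = 1 + 2
    R: subtree_size = 1 + 0
    X: subtree_size = 1 + 0
  P: subtree_size = 1 + 0
Total subtree size of _1: 9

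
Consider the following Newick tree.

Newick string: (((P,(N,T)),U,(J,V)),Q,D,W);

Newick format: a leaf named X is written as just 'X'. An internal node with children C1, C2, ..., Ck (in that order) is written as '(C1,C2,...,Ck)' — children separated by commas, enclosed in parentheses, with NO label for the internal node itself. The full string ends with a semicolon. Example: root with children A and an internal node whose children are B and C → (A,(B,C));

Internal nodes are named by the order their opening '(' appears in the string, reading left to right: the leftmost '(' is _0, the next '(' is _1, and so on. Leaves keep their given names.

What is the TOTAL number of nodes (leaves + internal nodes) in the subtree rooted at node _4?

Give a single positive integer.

Newick: (((P,(N,T)),U,(J,V)),Q,D,W);
Locate _4: it is the '(' at position 14 (the 5th '(' reading left to right).
Query: subtree rooted at _4
_4: subtree_size = 1 + 2
  J: subtree_size = 1 + 0
  V: subtree_size = 1 + 0
Total subtree size of _4: 3

Answer: 3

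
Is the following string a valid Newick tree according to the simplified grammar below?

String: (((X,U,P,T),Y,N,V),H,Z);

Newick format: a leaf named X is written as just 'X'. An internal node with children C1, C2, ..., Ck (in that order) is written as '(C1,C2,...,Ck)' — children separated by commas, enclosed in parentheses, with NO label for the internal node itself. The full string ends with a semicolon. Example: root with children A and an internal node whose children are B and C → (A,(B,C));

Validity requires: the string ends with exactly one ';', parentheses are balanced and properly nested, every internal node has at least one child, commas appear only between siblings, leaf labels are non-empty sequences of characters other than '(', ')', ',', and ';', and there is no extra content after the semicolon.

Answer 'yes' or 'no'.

Input: (((X,U,P,T),Y,N,V),H,Z);
Paren balance: 3 '(' vs 3 ')' OK
Ends with single ';': True
Full parse: OK
Valid: True

Answer: yes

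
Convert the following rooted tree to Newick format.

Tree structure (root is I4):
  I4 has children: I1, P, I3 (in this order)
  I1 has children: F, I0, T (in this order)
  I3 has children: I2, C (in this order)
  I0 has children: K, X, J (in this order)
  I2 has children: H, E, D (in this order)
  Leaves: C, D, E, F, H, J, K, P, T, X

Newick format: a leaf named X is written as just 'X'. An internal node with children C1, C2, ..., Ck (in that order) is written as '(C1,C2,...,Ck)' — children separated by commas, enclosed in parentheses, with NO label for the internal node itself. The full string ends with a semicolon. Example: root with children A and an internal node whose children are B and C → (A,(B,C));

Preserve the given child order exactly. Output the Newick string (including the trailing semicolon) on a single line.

internal I4 with children ['I1', 'P', 'I3']
  internal I1 with children ['F', 'I0', 'T']
    leaf 'F' → 'F'
    internal I0 with children ['K', 'X', 'J']
      leaf 'K' → 'K'
      leaf 'X' → 'X'
      leaf 'J' → 'J'
    → '(K,X,J)'
    leaf 'T' → 'T'
  → '(F,(K,X,J),T)'
  leaf 'P' → 'P'
  internal I3 with children ['I2', 'C']
    internal I2 with children ['H', 'E', 'D']
      leaf 'H' → 'H'
      leaf 'E' → 'E'
      leaf 'D' → 'D'
    → '(H,E,D)'
    leaf 'C' → 'C'
  → '((H,E,D),C)'
→ '((F,(K,X,J),T),P,((H,E,D),C))'
Final: ((F,(K,X,J),T),P,((H,E,D),C));

Answer: ((F,(K,X,J),T),P,((H,E,D),C));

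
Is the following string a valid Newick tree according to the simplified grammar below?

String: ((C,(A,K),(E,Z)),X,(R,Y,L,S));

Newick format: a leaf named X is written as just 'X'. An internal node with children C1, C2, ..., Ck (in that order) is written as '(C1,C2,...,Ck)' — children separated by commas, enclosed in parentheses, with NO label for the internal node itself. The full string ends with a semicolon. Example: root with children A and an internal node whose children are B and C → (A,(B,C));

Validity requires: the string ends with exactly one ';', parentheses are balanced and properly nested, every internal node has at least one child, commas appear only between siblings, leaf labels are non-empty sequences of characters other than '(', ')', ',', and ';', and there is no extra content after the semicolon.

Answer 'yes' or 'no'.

Input: ((C,(A,K),(E,Z)),X,(R,Y,L,S));
Paren balance: 5 '(' vs 5 ')' OK
Ends with single ';': True
Full parse: OK
Valid: True

Answer: yes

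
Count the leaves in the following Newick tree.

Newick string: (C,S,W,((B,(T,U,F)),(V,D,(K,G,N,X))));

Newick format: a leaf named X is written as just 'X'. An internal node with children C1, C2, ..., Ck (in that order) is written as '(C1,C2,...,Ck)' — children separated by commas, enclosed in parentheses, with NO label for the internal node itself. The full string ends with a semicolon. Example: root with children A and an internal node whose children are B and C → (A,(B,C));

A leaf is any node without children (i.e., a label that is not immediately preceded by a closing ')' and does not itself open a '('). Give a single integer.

Newick: (C,S,W,((B,(T,U,F)),(V,D,(K,G,N,X))));
Scan left-to-right; a leaf is any maximal label run not followed by '(':
  pos 1: leaf 'C' → count = 1
  pos 3: leaf 'S' → count = 2
  pos 5: leaf 'W' → count = 3
  pos 9: leaf 'B' → count = 4
  pos 12: leaf 'T' → count = 5
  pos 14: leaf 'U' → count = 6
  pos 16: leaf 'F' → count = 7
  pos 21: leaf 'V' → count = 8
  pos 23: leaf 'D' → count = 9
  pos 26: leaf 'K' → count = 10
  pos 28: leaf 'G' → count = 11
  pos 30: leaf 'N' → count = 12
  pos 32: leaf 'X' → count = 13
Total leaves: 13

Answer: 13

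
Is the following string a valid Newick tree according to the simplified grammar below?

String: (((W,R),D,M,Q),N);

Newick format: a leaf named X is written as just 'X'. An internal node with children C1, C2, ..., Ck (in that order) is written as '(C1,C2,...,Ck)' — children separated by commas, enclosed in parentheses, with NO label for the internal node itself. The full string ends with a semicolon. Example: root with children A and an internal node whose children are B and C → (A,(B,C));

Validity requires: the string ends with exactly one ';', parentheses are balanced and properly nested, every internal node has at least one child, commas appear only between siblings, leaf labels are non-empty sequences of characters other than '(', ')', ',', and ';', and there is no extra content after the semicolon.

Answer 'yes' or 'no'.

Input: (((W,R),D,M,Q),N);
Paren balance: 3 '(' vs 3 ')' OK
Ends with single ';': True
Full parse: OK
Valid: True

Answer: yes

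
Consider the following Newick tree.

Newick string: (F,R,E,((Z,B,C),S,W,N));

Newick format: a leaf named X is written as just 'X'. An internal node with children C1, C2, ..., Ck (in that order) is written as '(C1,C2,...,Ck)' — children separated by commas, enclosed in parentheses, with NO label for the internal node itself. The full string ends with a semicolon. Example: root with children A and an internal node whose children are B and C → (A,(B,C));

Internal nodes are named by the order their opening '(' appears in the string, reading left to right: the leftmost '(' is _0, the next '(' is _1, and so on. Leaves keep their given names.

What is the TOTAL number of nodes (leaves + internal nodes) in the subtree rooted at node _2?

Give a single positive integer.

Newick: (F,R,E,((Z,B,C),S,W,N));
Locate _2: it is the '(' at position 8 (the 3rd '(' reading left to right).
Query: subtree rooted at _2
_2: subtree_size = 1 + 3
  Z: subtree_size = 1 + 0
  B: subtree_size = 1 + 0
  C: subtree_size = 1 + 0
Total subtree size of _2: 4

Answer: 4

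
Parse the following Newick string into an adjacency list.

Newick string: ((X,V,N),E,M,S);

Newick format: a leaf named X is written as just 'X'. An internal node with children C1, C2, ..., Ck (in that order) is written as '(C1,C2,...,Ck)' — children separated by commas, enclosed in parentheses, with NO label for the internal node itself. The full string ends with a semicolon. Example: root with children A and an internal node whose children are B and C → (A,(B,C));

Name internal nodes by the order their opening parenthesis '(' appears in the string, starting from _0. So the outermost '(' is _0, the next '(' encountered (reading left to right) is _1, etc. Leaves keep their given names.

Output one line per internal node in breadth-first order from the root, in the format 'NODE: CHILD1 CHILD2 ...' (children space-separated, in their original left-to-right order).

Answer: _0: _1 E M S
_1: X V N

Derivation:
Input: ((X,V,N),E,M,S);
Scanning left-to-right, naming '(' by encounter order:
  pos 0: '(' -> open internal node _0 (depth 1)
  pos 1: '(' -> open internal node _1 (depth 2)
  pos 7: ')' -> close internal node _1 (now at depth 1)
  pos 14: ')' -> close internal node _0 (now at depth 0)
Total internal nodes: 2
BFS adjacency from root:
  _0: _1 E M S
  _1: X V N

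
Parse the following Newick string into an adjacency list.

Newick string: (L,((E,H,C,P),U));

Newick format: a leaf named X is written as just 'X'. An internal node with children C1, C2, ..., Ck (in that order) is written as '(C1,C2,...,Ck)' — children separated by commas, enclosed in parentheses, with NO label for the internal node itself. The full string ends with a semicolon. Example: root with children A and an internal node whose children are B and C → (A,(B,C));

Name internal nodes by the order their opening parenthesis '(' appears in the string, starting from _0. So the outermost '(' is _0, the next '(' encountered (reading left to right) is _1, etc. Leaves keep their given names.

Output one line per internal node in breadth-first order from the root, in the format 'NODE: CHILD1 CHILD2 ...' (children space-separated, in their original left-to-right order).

Input: (L,((E,H,C,P),U));
Scanning left-to-right, naming '(' by encounter order:
  pos 0: '(' -> open internal node _0 (depth 1)
  pos 3: '(' -> open internal node _1 (depth 2)
  pos 4: '(' -> open internal node _2 (depth 3)
  pos 12: ')' -> close internal node _2 (now at depth 2)
  pos 15: ')' -> close internal node _1 (now at depth 1)
  pos 16: ')' -> close internal node _0 (now at depth 0)
Total internal nodes: 3
BFS adjacency from root:
  _0: L _1
  _1: _2 U
  _2: E H C P

Answer: _0: L _1
_1: _2 U
_2: E H C P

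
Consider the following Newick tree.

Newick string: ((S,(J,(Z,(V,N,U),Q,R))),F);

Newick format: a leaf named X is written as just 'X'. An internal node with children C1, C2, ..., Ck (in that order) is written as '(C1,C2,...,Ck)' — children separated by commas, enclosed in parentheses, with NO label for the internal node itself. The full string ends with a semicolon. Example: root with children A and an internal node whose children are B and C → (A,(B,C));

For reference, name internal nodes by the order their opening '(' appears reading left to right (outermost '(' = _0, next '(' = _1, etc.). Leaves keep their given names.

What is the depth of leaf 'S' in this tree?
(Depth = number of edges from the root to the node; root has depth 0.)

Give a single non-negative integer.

Newick: ((S,(J,(Z,(V,N,U),Q,R))),F);
Naming internals by '(' encounter order: outermost '(' = _0, next = _1, ...
Query node: S
Path from root: _0 -> _1 -> S
Depth of S: 2 (number of edges from root)

Answer: 2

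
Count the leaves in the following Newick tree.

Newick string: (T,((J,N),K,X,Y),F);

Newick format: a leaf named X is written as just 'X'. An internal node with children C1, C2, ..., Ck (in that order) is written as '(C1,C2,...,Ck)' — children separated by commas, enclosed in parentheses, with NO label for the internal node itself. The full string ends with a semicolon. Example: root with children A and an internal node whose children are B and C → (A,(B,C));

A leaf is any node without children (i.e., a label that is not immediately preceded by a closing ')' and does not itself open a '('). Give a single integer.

Answer: 7

Derivation:
Newick: (T,((J,N),K,X,Y),F);
Scan left-to-right; a leaf is any maximal label run not followed by '(':
  pos 1: leaf 'T' → count = 1
  pos 5: leaf 'J' → count = 2
  pos 7: leaf 'N' → count = 3
  pos 10: leaf 'K' → count = 4
  pos 12: leaf 'X' → count = 5
  pos 14: leaf 'Y' → count = 6
  pos 17: leaf 'F' → count = 7
Total leaves: 7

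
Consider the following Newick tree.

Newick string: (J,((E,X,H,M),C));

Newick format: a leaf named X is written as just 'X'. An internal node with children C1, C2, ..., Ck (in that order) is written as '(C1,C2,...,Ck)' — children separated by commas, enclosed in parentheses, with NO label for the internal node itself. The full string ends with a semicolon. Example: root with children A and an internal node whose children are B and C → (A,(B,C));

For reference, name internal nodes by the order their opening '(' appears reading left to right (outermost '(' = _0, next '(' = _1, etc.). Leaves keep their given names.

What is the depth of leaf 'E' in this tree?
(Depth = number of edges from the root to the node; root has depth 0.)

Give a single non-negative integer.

Newick: (J,((E,X,H,M),C));
Naming internals by '(' encounter order: outermost '(' = _0, next = _1, ...
Query node: E
Path from root: _0 -> _1 -> _2 -> E
Depth of E: 3 (number of edges from root)

Answer: 3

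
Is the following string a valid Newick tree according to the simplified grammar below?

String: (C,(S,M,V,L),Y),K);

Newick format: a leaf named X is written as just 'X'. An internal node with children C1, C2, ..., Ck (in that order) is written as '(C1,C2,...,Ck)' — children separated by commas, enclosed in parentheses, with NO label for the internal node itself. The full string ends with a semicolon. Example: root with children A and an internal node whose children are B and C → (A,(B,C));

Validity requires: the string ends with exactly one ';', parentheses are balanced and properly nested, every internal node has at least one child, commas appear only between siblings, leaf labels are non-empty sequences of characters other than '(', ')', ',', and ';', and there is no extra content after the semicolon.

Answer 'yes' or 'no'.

Answer: no

Derivation:
Input: (C,(S,M,V,L),Y),K);
Paren balance: 2 '(' vs 3 ')' MISMATCH
Ends with single ';': True
Full parse: FAILS (extra content after tree at pos 15)
Valid: False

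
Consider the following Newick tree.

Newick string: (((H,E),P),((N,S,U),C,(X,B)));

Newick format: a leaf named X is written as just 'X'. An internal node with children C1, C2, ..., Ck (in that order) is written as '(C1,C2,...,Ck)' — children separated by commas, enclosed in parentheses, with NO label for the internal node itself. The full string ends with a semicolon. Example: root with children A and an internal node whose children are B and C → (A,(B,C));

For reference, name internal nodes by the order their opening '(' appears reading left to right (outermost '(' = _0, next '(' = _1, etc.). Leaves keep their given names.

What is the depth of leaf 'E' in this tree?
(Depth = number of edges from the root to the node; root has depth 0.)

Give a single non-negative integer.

Answer: 3

Derivation:
Newick: (((H,E),P),((N,S,U),C,(X,B)));
Naming internals by '(' encounter order: outermost '(' = _0, next = _1, ...
Query node: E
Path from root: _0 -> _1 -> _2 -> E
Depth of E: 3 (number of edges from root)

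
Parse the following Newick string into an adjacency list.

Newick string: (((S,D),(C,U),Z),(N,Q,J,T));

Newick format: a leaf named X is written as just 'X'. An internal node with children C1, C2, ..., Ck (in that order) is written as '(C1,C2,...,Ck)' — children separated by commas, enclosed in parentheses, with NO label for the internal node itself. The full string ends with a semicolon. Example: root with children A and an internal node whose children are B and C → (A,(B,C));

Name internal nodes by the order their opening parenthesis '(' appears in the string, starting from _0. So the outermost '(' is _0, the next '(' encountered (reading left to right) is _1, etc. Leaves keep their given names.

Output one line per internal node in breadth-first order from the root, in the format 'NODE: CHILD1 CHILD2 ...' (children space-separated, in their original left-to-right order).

Input: (((S,D),(C,U),Z),(N,Q,J,T));
Scanning left-to-right, naming '(' by encounter order:
  pos 0: '(' -> open internal node _0 (depth 1)
  pos 1: '(' -> open internal node _1 (depth 2)
  pos 2: '(' -> open internal node _2 (depth 3)
  pos 6: ')' -> close internal node _2 (now at depth 2)
  pos 8: '(' -> open internal node _3 (depth 3)
  pos 12: ')' -> close internal node _3 (now at depth 2)
  pos 15: ')' -> close internal node _1 (now at depth 1)
  pos 17: '(' -> open internal node _4 (depth 2)
  pos 25: ')' -> close internal node _4 (now at depth 1)
  pos 26: ')' -> close internal node _0 (now at depth 0)
Total internal nodes: 5
BFS adjacency from root:
  _0: _1 _4
  _1: _2 _3 Z
  _4: N Q J T
  _2: S D
  _3: C U

Answer: _0: _1 _4
_1: _2 _3 Z
_4: N Q J T
_2: S D
_3: C U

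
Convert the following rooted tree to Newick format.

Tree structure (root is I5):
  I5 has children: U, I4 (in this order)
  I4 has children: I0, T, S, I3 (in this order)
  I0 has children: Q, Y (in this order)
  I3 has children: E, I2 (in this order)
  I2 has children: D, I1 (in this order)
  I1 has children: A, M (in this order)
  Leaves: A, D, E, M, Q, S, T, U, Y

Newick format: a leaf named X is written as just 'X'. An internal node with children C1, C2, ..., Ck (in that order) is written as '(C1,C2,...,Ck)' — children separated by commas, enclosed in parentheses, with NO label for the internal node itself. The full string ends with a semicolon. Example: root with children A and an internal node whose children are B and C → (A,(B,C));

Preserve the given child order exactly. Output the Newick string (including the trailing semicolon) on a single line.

internal I5 with children ['U', 'I4']
  leaf 'U' → 'U'
  internal I4 with children ['I0', 'T', 'S', 'I3']
    internal I0 with children ['Q', 'Y']
      leaf 'Q' → 'Q'
      leaf 'Y' → 'Y'
    → '(Q,Y)'
    leaf 'T' → 'T'
    leaf 'S' → 'S'
    internal I3 with children ['E', 'I2']
      leaf 'E' → 'E'
      internal I2 with children ['D', 'I1']
        leaf 'D' → 'D'
        internal I1 with children ['A', 'M']
          leaf 'A' → 'A'
          leaf 'M' → 'M'
        → '(A,M)'
      → '(D,(A,M))'
    → '(E,(D,(A,M)))'
  → '((Q,Y),T,S,(E,(D,(A,M))))'
→ '(U,((Q,Y),T,S,(E,(D,(A,M)))))'
Final: (U,((Q,Y),T,S,(E,(D,(A,M)))));

Answer: (U,((Q,Y),T,S,(E,(D,(A,M)))));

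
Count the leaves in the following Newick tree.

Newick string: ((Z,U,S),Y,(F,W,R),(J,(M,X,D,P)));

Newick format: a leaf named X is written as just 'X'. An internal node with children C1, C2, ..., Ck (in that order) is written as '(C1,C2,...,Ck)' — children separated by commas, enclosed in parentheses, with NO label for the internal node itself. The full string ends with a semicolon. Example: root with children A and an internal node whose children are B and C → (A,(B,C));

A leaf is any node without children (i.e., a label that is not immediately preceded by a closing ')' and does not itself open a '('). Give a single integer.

Answer: 12

Derivation:
Newick: ((Z,U,S),Y,(F,W,R),(J,(M,X,D,P)));
Scan left-to-right; a leaf is any maximal label run not followed by '(':
  pos 2: leaf 'Z' → count = 1
  pos 4: leaf 'U' → count = 2
  pos 6: leaf 'S' → count = 3
  pos 9: leaf 'Y' → count = 4
  pos 12: leaf 'F' → count = 5
  pos 14: leaf 'W' → count = 6
  pos 16: leaf 'R' → count = 7
  pos 20: leaf 'J' → count = 8
  pos 23: leaf 'M' → count = 9
  pos 25: leaf 'X' → count = 10
  pos 27: leaf 'D' → count = 11
  pos 29: leaf 'P' → count = 12
Total leaves: 12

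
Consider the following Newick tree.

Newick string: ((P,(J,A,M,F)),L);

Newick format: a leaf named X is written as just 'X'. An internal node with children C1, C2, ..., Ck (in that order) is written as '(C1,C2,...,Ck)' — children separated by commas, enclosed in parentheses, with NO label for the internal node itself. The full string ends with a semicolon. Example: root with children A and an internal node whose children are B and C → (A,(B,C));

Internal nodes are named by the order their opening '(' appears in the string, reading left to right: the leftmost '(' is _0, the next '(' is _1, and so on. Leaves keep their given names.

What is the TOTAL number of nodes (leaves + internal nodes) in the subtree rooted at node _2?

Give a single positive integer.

Answer: 5

Derivation:
Newick: ((P,(J,A,M,F)),L);
Locate _2: it is the '(' at position 4 (the 3rd '(' reading left to right).
Query: subtree rooted at _2
_2: subtree_size = 1 + 4
  J: subtree_size = 1 + 0
  A: subtree_size = 1 + 0
  M: subtree_size = 1 + 0
  F: subtree_size = 1 + 0
Total subtree size of _2: 5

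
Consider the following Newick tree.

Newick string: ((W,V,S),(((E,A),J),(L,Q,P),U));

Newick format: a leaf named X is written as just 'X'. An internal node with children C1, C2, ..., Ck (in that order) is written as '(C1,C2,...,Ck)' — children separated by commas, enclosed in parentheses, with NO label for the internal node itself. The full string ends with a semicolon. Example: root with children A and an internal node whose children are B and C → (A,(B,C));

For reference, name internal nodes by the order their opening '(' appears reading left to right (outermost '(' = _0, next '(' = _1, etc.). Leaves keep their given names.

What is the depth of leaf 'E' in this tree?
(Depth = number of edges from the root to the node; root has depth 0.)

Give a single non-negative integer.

Newick: ((W,V,S),(((E,A),J),(L,Q,P),U));
Naming internals by '(' encounter order: outermost '(' = _0, next = _1, ...
Query node: E
Path from root: _0 -> _2 -> _3 -> _4 -> E
Depth of E: 4 (number of edges from root)

Answer: 4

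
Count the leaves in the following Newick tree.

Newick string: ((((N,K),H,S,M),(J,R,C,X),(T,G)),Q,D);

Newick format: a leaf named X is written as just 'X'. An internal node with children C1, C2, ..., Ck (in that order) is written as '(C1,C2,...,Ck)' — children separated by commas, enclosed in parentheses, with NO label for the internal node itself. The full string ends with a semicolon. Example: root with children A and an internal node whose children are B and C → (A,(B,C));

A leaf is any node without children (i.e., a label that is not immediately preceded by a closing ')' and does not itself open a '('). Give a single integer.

Answer: 13

Derivation:
Newick: ((((N,K),H,S,M),(J,R,C,X),(T,G)),Q,D);
Scan left-to-right; a leaf is any maximal label run not followed by '(':
  pos 4: leaf 'N' → count = 1
  pos 6: leaf 'K' → count = 2
  pos 9: leaf 'H' → count = 3
  pos 11: leaf 'S' → count = 4
  pos 13: leaf 'M' → count = 5
  pos 17: leaf 'J' → count = 6
  pos 19: leaf 'R' → count = 7
  pos 21: leaf 'C' → count = 8
  pos 23: leaf 'X' → count = 9
  pos 27: leaf 'T' → count = 10
  pos 29: leaf 'G' → count = 11
  pos 33: leaf 'Q' → count = 12
  pos 35: leaf 'D' → count = 13
Total leaves: 13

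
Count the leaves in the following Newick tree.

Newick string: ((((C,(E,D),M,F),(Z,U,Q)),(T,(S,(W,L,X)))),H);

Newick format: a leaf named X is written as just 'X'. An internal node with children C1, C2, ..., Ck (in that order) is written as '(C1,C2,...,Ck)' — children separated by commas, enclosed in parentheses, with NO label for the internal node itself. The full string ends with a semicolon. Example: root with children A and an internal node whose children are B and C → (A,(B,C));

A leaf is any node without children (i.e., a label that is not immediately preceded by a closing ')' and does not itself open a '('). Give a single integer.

Answer: 14

Derivation:
Newick: ((((C,(E,D),M,F),(Z,U,Q)),(T,(S,(W,L,X)))),H);
Scan left-to-right; a leaf is any maximal label run not followed by '(':
  pos 4: leaf 'C' → count = 1
  pos 7: leaf 'E' → count = 2
  pos 9: leaf 'D' → count = 3
  pos 12: leaf 'M' → count = 4
  pos 14: leaf 'F' → count = 5
  pos 18: leaf 'Z' → count = 6
  pos 20: leaf 'U' → count = 7
  pos 22: leaf 'Q' → count = 8
  pos 27: leaf 'T' → count = 9
  pos 30: leaf 'S' → count = 10
  pos 33: leaf 'W' → count = 11
  pos 35: leaf 'L' → count = 12
  pos 37: leaf 'X' → count = 13
  pos 43: leaf 'H' → count = 14
Total leaves: 14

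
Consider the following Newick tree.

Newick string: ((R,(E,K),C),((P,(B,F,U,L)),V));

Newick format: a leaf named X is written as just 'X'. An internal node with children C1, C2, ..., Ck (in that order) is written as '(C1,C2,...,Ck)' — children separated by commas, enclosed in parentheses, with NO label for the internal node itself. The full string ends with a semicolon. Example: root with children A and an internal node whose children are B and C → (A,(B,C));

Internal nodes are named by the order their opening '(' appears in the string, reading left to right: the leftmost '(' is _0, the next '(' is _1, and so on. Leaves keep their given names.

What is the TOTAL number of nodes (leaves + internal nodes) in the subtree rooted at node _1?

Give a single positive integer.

Newick: ((R,(E,K),C),((P,(B,F,U,L)),V));
Locate _1: it is the '(' at position 1 (the 2nd '(' reading left to right).
Query: subtree rooted at _1
_1: subtree_size = 1 + 5
  R: subtree_size = 1 + 0
  _2: subtree_size = 1 + 2
    E: subtree_size = 1 + 0
    K: subtree_size = 1 + 0
  C: subtree_size = 1 + 0
Total subtree size of _1: 6

Answer: 6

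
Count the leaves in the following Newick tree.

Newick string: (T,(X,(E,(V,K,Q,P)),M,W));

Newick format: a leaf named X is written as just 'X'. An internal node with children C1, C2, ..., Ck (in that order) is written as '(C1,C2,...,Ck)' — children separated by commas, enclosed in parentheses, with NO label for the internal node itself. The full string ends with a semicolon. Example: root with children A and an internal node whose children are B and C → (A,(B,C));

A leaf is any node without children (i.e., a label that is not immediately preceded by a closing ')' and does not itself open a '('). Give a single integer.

Answer: 9

Derivation:
Newick: (T,(X,(E,(V,K,Q,P)),M,W));
Scan left-to-right; a leaf is any maximal label run not followed by '(':
  pos 1: leaf 'T' → count = 1
  pos 4: leaf 'X' → count = 2
  pos 7: leaf 'E' → count = 3
  pos 10: leaf 'V' → count = 4
  pos 12: leaf 'K' → count = 5
  pos 14: leaf 'Q' → count = 6
  pos 16: leaf 'P' → count = 7
  pos 20: leaf 'M' → count = 8
  pos 22: leaf 'W' → count = 9
Total leaves: 9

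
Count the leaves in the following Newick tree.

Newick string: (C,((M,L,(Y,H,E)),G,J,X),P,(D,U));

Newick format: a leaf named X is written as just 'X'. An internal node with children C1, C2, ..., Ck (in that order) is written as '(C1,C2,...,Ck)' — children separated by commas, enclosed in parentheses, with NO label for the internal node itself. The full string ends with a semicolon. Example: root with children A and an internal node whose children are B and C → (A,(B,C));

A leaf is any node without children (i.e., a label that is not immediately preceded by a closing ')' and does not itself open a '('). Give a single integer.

Newick: (C,((M,L,(Y,H,E)),G,J,X),P,(D,U));
Scan left-to-right; a leaf is any maximal label run not followed by '(':
  pos 1: leaf 'C' → count = 1
  pos 5: leaf 'M' → count = 2
  pos 7: leaf 'L' → count = 3
  pos 10: leaf 'Y' → count = 4
  pos 12: leaf 'H' → count = 5
  pos 14: leaf 'E' → count = 6
  pos 18: leaf 'G' → count = 7
  pos 20: leaf 'J' → count = 8
  pos 22: leaf 'X' → count = 9
  pos 25: leaf 'P' → count = 10
  pos 28: leaf 'D' → count = 11
  pos 30: leaf 'U' → count = 12
Total leaves: 12

Answer: 12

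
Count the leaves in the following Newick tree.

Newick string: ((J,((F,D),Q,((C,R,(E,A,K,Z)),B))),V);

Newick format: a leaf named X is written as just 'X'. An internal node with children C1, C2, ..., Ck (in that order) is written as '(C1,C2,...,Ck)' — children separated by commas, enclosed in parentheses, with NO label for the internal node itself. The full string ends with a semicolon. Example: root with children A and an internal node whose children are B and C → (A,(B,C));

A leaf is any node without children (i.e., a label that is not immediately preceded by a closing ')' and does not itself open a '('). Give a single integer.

Newick: ((J,((F,D),Q,((C,R,(E,A,K,Z)),B))),V);
Scan left-to-right; a leaf is any maximal label run not followed by '(':
  pos 2: leaf 'J' → count = 1
  pos 6: leaf 'F' → count = 2
  pos 8: leaf 'D' → count = 3
  pos 11: leaf 'Q' → count = 4
  pos 15: leaf 'C' → count = 5
  pos 17: leaf 'R' → count = 6
  pos 20: leaf 'E' → count = 7
  pos 22: leaf 'A' → count = 8
  pos 24: leaf 'K' → count = 9
  pos 26: leaf 'Z' → count = 10
  pos 30: leaf 'B' → count = 11
  pos 35: leaf 'V' → count = 12
Total leaves: 12

Answer: 12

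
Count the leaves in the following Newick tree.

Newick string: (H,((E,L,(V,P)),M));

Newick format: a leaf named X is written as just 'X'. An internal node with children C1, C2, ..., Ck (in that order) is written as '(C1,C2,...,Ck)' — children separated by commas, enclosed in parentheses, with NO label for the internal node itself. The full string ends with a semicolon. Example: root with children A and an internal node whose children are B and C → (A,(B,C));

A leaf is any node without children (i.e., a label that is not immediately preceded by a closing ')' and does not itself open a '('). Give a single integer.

Answer: 6

Derivation:
Newick: (H,((E,L,(V,P)),M));
Scan left-to-right; a leaf is any maximal label run not followed by '(':
  pos 1: leaf 'H' → count = 1
  pos 5: leaf 'E' → count = 2
  pos 7: leaf 'L' → count = 3
  pos 10: leaf 'V' → count = 4
  pos 12: leaf 'P' → count = 5
  pos 16: leaf 'M' → count = 6
Total leaves: 6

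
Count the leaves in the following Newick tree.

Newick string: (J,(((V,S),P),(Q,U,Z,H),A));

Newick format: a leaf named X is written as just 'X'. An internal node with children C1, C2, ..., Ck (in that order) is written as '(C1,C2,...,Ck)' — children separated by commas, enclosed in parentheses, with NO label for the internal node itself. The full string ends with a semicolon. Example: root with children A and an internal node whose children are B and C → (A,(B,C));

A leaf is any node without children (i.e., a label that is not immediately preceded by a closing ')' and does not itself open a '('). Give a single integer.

Newick: (J,(((V,S),P),(Q,U,Z,H),A));
Scan left-to-right; a leaf is any maximal label run not followed by '(':
  pos 1: leaf 'J' → count = 1
  pos 6: leaf 'V' → count = 2
  pos 8: leaf 'S' → count = 3
  pos 11: leaf 'P' → count = 4
  pos 15: leaf 'Q' → count = 5
  pos 17: leaf 'U' → count = 6
  pos 19: leaf 'Z' → count = 7
  pos 21: leaf 'H' → count = 8
  pos 24: leaf 'A' → count = 9
Total leaves: 9

Answer: 9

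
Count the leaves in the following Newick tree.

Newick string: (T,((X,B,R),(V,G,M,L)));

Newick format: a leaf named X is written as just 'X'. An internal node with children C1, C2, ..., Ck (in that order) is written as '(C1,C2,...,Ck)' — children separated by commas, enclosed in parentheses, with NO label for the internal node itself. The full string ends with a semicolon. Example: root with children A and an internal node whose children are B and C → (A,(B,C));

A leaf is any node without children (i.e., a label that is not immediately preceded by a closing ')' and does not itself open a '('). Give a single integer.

Answer: 8

Derivation:
Newick: (T,((X,B,R),(V,G,M,L)));
Scan left-to-right; a leaf is any maximal label run not followed by '(':
  pos 1: leaf 'T' → count = 1
  pos 5: leaf 'X' → count = 2
  pos 7: leaf 'B' → count = 3
  pos 9: leaf 'R' → count = 4
  pos 13: leaf 'V' → count = 5
  pos 15: leaf 'G' → count = 6
  pos 17: leaf 'M' → count = 7
  pos 19: leaf 'L' → count = 8
Total leaves: 8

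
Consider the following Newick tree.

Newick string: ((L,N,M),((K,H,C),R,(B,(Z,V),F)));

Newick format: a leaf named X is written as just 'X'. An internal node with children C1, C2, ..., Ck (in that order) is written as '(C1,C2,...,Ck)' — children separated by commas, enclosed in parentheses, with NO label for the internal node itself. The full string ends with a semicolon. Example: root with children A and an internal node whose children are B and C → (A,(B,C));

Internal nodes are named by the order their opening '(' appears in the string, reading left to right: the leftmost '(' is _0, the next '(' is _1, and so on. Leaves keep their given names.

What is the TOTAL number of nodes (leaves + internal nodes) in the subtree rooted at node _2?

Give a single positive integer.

Newick: ((L,N,M),((K,H,C),R,(B,(Z,V),F)));
Locate _2: it is the '(' at position 9 (the 3rd '(' reading left to right).
Query: subtree rooted at _2
_2: subtree_size = 1 + 11
  _3: subtree_size = 1 + 3
    K: subtree_size = 1 + 0
    H: subtree_size = 1 + 0
    C: subtree_size = 1 + 0
  R: subtree_size = 1 + 0
  _4: subtree_size = 1 + 5
    B: subtree_size = 1 + 0
    _5: subtree_size = 1 + 2
      Z: subtree_size = 1 + 0
      V: subtree_size = 1 + 0
    F: subtree_size = 1 + 0
Total subtree size of _2: 12

Answer: 12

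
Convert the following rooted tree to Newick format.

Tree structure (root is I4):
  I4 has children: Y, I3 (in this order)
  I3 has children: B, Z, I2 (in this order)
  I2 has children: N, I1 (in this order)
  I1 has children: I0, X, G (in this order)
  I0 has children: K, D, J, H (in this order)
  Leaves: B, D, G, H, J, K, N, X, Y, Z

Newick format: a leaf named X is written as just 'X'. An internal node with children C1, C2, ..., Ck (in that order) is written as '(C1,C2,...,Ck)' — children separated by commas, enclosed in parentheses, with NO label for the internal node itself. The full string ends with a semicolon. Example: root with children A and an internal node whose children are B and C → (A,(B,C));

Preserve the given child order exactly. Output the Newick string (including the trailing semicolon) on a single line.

internal I4 with children ['Y', 'I3']
  leaf 'Y' → 'Y'
  internal I3 with children ['B', 'Z', 'I2']
    leaf 'B' → 'B'
    leaf 'Z' → 'Z'
    internal I2 with children ['N', 'I1']
      leaf 'N' → 'N'
      internal I1 with children ['I0', 'X', 'G']
        internal I0 with children ['K', 'D', 'J', 'H']
          leaf 'K' → 'K'
          leaf 'D' → 'D'
          leaf 'J' → 'J'
          leaf 'H' → 'H'
        → '(K,D,J,H)'
        leaf 'X' → 'X'
        leaf 'G' → 'G'
      → '((K,D,J,H),X,G)'
    → '(N,((K,D,J,H),X,G))'
  → '(B,Z,(N,((K,D,J,H),X,G)))'
→ '(Y,(B,Z,(N,((K,D,J,H),X,G))))'
Final: (Y,(B,Z,(N,((K,D,J,H),X,G))));

Answer: (Y,(B,Z,(N,((K,D,J,H),X,G))));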